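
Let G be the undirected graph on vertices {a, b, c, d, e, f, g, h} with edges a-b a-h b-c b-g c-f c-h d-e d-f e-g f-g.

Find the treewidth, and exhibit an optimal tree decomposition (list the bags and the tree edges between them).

Treewidth 2.
One optimal decomposition is:
Bags: B1 = {a, b, h}  B2 = {b, c, h}  B3 = {b, c, g}  B4 = {c, f, g}  B5 = {e, f, g}  B6 = {d, e, f}
Tree: B1–B2, B2–B3, B3–B4, B4–B5, B5–B6

Every bag has size at most 3, so the width is 3 − 1 = 2 and tw(G) ≤ 2. The edges a–h–c–b–a form a cycle, so G is not a tree and its treewidth is at least 2. Hence tw(G) = 2 exactly.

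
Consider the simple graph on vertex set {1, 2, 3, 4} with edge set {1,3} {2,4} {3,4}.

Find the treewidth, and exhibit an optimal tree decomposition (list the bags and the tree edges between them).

Treewidth 1.
One optimal decomposition is:
Bags: B1 = {2, 4}  B2 = {3, 4}  B3 = {1, 3}
Tree: B1–B2, B2–B3

Each bag holds 2 vertices, so the decomposition has width 1, which upper-bounds the treewidth. Since G has at least one edge (e.g. 2–4), it is not an edgeless graph, so tw(G) ≥ 1. Therefore the treewidth is 1.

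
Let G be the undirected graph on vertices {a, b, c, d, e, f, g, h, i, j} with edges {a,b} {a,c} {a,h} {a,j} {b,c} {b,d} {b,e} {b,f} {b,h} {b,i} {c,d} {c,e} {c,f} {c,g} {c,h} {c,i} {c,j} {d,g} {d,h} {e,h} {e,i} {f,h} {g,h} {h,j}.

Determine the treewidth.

A width-3 tree decomposition is:
Bags: B1 = {b, c, d, h}  B2 = {a, b, c, h}  B3 = {b, c, e, h}  B4 = {b, c, e, i}  B5 = {b, c, f, h}  B6 = {a, c, h, j}  B7 = {c, d, g, h}
Tree: B1–B2, B1–B3, B3–B4, B2–B5, B2–B6, B1–B7
The largest bag has 4 vertices, giving width 3; this decomposition certifies tw(G) ≤ 3. On the other hand G contains the 4-clique {c, d, g, h}. A clique must lie in a single bag of any decomposition, so no decomposition can have width below 3. The upper and lower bounds meet at 3, so that is the treewidth.

3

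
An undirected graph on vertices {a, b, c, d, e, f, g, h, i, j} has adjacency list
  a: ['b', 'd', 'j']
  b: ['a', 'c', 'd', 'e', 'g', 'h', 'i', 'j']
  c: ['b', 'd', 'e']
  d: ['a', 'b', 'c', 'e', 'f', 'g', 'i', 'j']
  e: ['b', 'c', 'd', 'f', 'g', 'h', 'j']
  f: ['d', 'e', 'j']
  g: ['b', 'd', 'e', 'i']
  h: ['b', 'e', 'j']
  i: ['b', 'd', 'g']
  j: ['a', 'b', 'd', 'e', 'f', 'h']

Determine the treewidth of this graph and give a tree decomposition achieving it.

Every bag has size at most 4, so the width is 4 − 1 = 3 and tw(G) ≤ 3. Conversely, {d, e, f, j} is a clique of size 4, and the vertices of any clique must share a bag in every tree decomposition; so some bag has ≥ 4 vertices and tw(G) ≥ 3. The upper and lower bounds meet at 3, so that is the treewidth.

Treewidth 3.
One optimal decomposition is:
Bags: B1 = {b, d, e, j}  B2 = {b, d, e, g}  B3 = {b, c, d, e}  B4 = {b, e, h, j}  B5 = {b, d, g, i}  B6 = {a, b, d, j}  B7 = {d, e, f, j}
Tree: B1–B2, B1–B3, B1–B4, B2–B5, B1–B6, B1–B7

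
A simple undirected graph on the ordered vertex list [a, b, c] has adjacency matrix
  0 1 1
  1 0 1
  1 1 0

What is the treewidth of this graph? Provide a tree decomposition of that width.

Treewidth 2.
One such decomposition:
Bags: B1 = {a, b, c}
Tree: (single bag)

With just one bag of size 3, the width is 3 − 1 = 2, so tw(G) ≤ 2. On the other hand G contains the 3-clique {a, b, c}. A clique must lie in a single bag of any decomposition, so no decomposition can have width below 2. The upper and lower bounds meet at 2, so that is the treewidth.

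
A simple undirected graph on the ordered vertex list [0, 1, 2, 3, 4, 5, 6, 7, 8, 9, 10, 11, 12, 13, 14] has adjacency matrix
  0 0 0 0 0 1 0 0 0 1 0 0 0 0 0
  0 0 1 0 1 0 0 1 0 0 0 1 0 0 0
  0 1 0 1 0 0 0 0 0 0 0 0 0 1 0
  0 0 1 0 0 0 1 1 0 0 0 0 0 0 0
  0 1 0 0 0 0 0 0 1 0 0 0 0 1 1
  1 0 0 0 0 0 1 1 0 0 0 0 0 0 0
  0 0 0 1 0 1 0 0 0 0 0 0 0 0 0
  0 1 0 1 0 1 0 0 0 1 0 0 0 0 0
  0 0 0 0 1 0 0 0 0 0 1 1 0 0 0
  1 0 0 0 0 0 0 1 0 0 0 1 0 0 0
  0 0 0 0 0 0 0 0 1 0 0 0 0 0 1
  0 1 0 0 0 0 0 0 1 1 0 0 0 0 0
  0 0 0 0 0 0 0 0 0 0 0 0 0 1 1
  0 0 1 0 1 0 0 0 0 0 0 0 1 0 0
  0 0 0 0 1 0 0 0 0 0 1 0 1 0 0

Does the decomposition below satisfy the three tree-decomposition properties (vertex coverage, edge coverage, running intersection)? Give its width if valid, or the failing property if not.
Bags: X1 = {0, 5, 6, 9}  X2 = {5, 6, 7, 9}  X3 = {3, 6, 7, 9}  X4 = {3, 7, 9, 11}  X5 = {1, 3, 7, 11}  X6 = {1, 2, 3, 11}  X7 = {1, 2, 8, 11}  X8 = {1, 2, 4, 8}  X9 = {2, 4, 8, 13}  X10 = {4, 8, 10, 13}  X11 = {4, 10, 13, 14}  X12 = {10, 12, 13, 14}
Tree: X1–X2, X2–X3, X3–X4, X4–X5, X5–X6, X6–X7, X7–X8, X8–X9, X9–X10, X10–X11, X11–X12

Vertex coverage: the bags together contain {0, 1, 2, 3, 4, 5, 6, 7, 8, 9, 10, 11, 12, 13, 14}, the full vertex set. Edge coverage: each edge of G has both endpoints in at least one bag. Running intersection: for every vertex, the bags containing it form a connected subtree. All three properties hold, so this is a valid tree decomposition of width max|bag| − 1 = 3, and hence tw(G) ≤ 3.

Yes; width 3.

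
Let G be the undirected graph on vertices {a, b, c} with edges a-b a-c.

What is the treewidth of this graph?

A width-1 tree decomposition is:
Bags: B1 = {a, b}  B2 = {a, c}
Tree: B1–B2
Each bag holds 2 vertices, so the decomposition has width 1, which upper-bounds the treewidth. Any graph with an edge has treewidth ≥ 1, and G has the edge b–a. Therefore the treewidth is 1.

1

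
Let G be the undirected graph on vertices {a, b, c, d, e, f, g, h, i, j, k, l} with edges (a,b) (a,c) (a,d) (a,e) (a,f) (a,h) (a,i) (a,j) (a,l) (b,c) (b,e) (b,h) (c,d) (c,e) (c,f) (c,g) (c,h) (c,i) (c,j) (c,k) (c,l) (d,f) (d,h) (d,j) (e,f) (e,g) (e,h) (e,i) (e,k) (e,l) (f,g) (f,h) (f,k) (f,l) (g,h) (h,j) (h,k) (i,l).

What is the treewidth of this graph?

4

A width-4 tree decomposition is:
Bags: B1 = {a, c, e, f, l}  B2 = {a, c, e, f, h}  B3 = {a, c, d, f, h}  B4 = {a, c, e, i, l}  B5 = {a, b, c, e, h}  B6 = {a, c, d, h, j}  B7 = {c, e, f, h, k}  B8 = {c, e, f, g, h}
Tree: B1–B2, B2–B3, B1–B4, B2–B5, B3–B6, B2–B7, B7–B8
The largest bag has 5 vertices, giving width 4; this decomposition certifies tw(G) ≤ 4. On the other hand G contains the 5-clique {a, c, d, h, j}. A clique must lie in a single bag of any decomposition, so no decomposition can have width below 4. Combining the bounds, tw(G) = 4.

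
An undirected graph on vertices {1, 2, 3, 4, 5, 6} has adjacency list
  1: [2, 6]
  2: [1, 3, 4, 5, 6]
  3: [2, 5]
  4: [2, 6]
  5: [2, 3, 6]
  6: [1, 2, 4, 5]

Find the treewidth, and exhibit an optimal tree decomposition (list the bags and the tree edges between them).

Treewidth 2.
Bags: B1 = {2, 5, 6}  B2 = {2, 3, 5}  B3 = {2, 4, 6}  B4 = {1, 2, 6}
Tree: B1–B2, B1–B3, B1–B4

Each bag holds 3 vertices, so the decomposition has width 2, which upper-bounds the treewidth. On the other hand G contains the 3-clique {2, 3, 5}. A clique must lie in a single bag of any decomposition, so no decomposition can have width below 2. Hence tw(G) = 2 exactly.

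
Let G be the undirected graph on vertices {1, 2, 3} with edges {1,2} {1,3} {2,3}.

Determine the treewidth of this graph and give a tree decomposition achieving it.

Treewidth 2.
One such decomposition:
Bags: B1 = {1, 2, 3}
Tree: (single bag)

A single bag containing all 3 vertices is trivially a valid decomposition of width 2. Conversely, {1, 2, 3} is a clique of size 3, and the vertices of any clique must share a bag in every tree decomposition; so some bag has ≥ 3 vertices and tw(G) ≥ 2. Hence tw(G) = 2 exactly.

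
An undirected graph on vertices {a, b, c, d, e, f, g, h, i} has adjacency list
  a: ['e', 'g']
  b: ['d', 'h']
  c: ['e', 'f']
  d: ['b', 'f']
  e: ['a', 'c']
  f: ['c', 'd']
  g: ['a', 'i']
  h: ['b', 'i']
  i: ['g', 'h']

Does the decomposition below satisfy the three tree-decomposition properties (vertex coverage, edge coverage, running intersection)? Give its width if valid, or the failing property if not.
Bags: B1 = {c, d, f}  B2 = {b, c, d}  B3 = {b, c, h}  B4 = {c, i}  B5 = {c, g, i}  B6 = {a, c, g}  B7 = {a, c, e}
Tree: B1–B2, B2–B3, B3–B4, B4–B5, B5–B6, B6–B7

A tree decomposition must satisfy three properties: every vertex lies in some bag; for every edge, both endpoints lie together in some bag; and for every vertex, the bags containing it form a connected subtree. Here edge (h,i) lies in no bag, so the decomposition is invalid.

No — edge (h,i) lies in no bag.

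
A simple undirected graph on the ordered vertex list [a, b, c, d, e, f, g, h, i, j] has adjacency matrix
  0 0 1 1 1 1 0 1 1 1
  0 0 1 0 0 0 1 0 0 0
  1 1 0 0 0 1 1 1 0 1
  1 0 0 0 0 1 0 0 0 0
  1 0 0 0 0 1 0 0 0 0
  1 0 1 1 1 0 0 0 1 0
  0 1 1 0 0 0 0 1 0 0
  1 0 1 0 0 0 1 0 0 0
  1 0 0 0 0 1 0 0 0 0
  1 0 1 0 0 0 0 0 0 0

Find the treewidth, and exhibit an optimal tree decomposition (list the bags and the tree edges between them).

Treewidth 2.
One optimal decomposition is:
Bags: B1 = {a, c, h}  B2 = {a, c, j}  B3 = {a, c, f}  B4 = {c, g, h}  B5 = {b, c, g}  B6 = {a, e, f}  B7 = {a, f, i}  B8 = {a, d, f}
Tree: B1–B2, B2–B3, B1–B4, B4–B5, B3–B6, B3–B7, B3–B8

The largest bag has 3 vertices, giving width 2; this decomposition certifies tw(G) ≤ 2. Conversely, {c, g, h} is a clique of size 3, and the vertices of any clique must share a bag in every tree decomposition; so some bag has ≥ 3 vertices and tw(G) ≥ 2. The upper and lower bounds meet at 2, so that is the treewidth.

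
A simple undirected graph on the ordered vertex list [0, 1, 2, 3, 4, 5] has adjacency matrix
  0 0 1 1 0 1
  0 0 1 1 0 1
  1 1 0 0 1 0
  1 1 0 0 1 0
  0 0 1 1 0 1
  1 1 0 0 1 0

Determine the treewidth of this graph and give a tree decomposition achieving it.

Every bag has size at most 4, so the width is 4 − 1 = 3 and tw(G) ≤ 3. For the lower bound: the 4 vertex sets {0,5}, {2,4}, {3}, {1} are disjoint, each induces a connected subgraph, and every pair is joined by at least one edge of G. Contracting each set to a single vertex therefore yields K_{4} as a minor, and since treewidth is minor-monotone, tw(G) ≥ tw(K_{4}) = 3. Combining the bounds, tw(G) = 3.

Treewidth 3.
One optimal decomposition is:
Bags: B1 = {0, 2, 3, 5}  B2 = {2, 3, 4, 5}  B3 = {1, 2, 3, 5}
Tree: B1–B2, B2–B3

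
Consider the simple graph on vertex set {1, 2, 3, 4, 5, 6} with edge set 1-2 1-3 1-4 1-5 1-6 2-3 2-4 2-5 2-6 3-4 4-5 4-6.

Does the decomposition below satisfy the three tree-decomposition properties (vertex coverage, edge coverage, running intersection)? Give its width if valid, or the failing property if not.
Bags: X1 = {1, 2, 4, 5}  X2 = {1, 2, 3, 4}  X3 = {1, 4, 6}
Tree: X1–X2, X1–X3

A tree decomposition must satisfy three properties: every vertex lies in some bag; for every edge, both endpoints lie together in some bag; and for every vertex, the bags containing it form a connected subtree. Here edge (2,6) lies in no bag, so the decomposition is invalid.

No — edge (2,6) lies in no bag.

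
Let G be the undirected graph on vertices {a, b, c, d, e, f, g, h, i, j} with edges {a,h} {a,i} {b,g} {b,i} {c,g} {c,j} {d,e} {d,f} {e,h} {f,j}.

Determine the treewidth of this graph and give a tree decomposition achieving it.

Treewidth 2.
One optimal decomposition is:
Bags: B1 = {a, b, i}  B2 = {a, b, h}  B3 = {b, e, h}  B4 = {b, d, e}  B5 = {b, d, f}  B6 = {b, f, j}  B7 = {b, c, j}  B8 = {b, c, g}
Tree: B1–B2, B2–B3, B3–B4, B4–B5, B5–B6, B6–B7, B7–B8

Each bag holds 3 vertices, so the decomposition has width 2, which upper-bounds the treewidth. The edges b–i–a–h–e–d–f–j–c–g–b form a cycle, so G is not a tree and its treewidth is at least 2. The upper and lower bounds meet at 2, so that is the treewidth.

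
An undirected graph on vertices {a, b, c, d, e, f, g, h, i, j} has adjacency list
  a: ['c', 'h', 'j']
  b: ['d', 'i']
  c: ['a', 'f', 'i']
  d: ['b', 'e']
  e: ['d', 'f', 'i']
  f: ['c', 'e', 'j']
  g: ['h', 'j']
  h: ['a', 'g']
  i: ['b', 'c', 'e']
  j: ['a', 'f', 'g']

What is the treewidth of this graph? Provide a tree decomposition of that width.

Treewidth 2.
Bags: B1 = {g, h, j}  B2 = {a, h, j}  B3 = {a, f, j}  B4 = {a, c, f}  B5 = {c, e, f}  B6 = {c, e, i}  B7 = {d, e, i}  B8 = {b, d, i}
Tree: B1–B2, B2–B3, B3–B4, B4–B5, B5–B6, B6–B7, B7–B8

The largest bag has 3 vertices, giving width 2; this decomposition certifies tw(G) ≤ 2. Since g–h–a–j–g is a cycle in G, G is not acyclic. Forests are exactly the graphs of treewidth ≤ 1, so tw(G) ≥ 2. Therefore the treewidth is 2.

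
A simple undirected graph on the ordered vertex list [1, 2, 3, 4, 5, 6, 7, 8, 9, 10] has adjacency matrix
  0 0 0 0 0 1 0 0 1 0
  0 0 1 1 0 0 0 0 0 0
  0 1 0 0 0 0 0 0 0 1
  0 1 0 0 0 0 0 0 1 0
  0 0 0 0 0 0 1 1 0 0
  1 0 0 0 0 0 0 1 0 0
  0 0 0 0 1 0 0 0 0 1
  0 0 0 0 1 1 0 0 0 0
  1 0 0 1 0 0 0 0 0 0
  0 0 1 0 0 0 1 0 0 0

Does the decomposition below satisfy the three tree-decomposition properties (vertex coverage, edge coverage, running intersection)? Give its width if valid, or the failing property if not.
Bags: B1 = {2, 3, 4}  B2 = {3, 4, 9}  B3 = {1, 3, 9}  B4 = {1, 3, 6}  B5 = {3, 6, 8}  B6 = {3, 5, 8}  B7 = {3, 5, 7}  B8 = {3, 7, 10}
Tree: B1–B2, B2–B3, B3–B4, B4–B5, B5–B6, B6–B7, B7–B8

Yes; width 2.

Every vertex of G appears in some bag (union = {1, 2, 3, 4, 5, 6, 7, 8, 9, 10}); every edge is covered by a bag; and for each vertex v the set of bags containing v is connected in the bag tree. The decomposition is therefore valid. The largest bag has 3 vertices, so the width is 2.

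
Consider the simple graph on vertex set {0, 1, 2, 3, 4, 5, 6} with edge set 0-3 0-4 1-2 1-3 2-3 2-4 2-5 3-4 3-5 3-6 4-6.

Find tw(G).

2

A width-2 tree decomposition is:
Bags: B1 = {3, 4, 6}  B2 = {2, 3, 4}  B3 = {2, 3, 5}  B4 = {1, 2, 3}  B5 = {0, 3, 4}
Tree: B1–B2, B2–B3, B3–B4, B2–B5
The largest bag has 3 vertices, giving width 2; this decomposition certifies tw(G) ≤ 2. Conversely, {0, 3, 4} is a clique of size 3, and the vertices of any clique must share a bag in every tree decomposition; so some bag has ≥ 3 vertices and tw(G) ≥ 2. Combining the bounds, tw(G) = 2.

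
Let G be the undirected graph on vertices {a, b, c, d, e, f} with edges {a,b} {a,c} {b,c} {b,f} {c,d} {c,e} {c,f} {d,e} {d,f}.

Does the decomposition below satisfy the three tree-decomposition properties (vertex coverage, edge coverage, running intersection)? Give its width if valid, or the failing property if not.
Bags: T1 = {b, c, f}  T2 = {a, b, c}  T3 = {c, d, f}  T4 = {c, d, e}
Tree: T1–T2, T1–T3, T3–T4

Every vertex of G appears in some bag (union = {a, b, c, d, e, f}); every edge is covered by a bag; and for each vertex v the set of bags containing v is connected in the bag tree. The decomposition is therefore valid. The largest bag has 3 vertices, so the width is 2.

Yes; width 2.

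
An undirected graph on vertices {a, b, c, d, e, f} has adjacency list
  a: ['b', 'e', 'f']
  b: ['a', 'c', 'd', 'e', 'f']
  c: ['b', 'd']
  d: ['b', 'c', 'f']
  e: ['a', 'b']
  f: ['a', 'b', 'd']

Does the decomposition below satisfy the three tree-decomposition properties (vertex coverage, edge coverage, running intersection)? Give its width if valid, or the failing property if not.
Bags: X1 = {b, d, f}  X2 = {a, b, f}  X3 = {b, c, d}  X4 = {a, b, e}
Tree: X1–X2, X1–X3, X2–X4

Yes; width 2.

Checking the three conditions: (i) the bags cover all of {a, b, c, d, e, f}; (ii) for each edge, some bag contains both endpoints; (iii) the bags containing any fixed vertex form a subtree. All hold, so the decomposition is valid with width 3 − 1 = 2.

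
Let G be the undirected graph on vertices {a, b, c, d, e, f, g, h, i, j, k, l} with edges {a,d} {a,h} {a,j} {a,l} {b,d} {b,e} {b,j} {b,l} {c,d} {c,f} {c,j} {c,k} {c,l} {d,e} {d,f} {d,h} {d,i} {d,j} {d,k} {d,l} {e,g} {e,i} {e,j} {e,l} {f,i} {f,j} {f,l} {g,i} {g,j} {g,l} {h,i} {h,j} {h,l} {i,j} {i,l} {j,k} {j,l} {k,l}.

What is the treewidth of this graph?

4

A width-4 tree decomposition is:
Bags: B1 = {d, e, i, j, l}  B2 = {d, f, i, j, l}  B3 = {c, d, f, j, l}  B4 = {b, d, e, j, l}  B5 = {c, d, j, k, l}  B6 = {d, h, i, j, l}  B7 = {e, g, i, j, l}  B8 = {a, d, h, j, l}
Tree: B1–B2, B2–B3, B1–B4, B3–B5, B1–B6, B1–B7, B6–B8
Each bag holds 5 vertices, so the decomposition has width 4, which upper-bounds the treewidth. On the other hand G contains the 5-clique {c, d, j, k, l}. A clique must lie in a single bag of any decomposition, so no decomposition can have width below 4. Combining the bounds, tw(G) = 4.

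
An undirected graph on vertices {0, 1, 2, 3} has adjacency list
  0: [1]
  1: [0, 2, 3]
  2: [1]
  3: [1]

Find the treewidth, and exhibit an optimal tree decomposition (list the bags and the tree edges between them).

Treewidth 1.
Bags: B1 = {0, 1}  B2 = {1, 2}  B3 = {1, 3}
Tree: B1–B2, B1–B3

The largest bag has 2 vertices, giving width 1; this decomposition certifies tw(G) ≤ 1. G has an edge, so its treewidth is at least 1. Hence tw(G) = 1 exactly.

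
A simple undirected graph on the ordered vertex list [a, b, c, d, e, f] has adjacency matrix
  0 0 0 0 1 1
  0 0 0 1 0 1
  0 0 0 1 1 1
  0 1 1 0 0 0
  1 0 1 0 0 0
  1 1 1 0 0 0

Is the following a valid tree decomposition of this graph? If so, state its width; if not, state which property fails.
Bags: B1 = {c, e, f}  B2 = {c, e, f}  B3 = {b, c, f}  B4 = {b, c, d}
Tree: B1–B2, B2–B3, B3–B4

A tree decomposition must satisfy three properties: every vertex lies in some bag; for every edge, both endpoints lie together in some bag; and for every vertex, the bags containing it form a connected subtree. Here vertex a appears in no bag, so the decomposition is invalid.

No — vertex a appears in no bag.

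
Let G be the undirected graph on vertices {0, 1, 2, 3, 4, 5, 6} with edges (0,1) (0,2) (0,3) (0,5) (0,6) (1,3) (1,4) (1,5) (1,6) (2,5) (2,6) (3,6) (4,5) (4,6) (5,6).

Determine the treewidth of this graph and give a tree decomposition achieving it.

Each bag holds 4 vertices, so the decomposition has width 3, which upper-bounds the treewidth. For the lower bound, the 4 vertices {0, 1, 3, 6} are pairwise adjacent, and any tree decomposition puts a clique entirely inside one bag — forcing width ≥ 3. Combining the bounds, tw(G) = 3.

Treewidth 3.
One optimal decomposition is:
Bags: B1 = {0, 2, 5, 6}  B2 = {0, 1, 5, 6}  B3 = {1, 4, 5, 6}  B4 = {0, 1, 3, 6}
Tree: B1–B2, B2–B3, B2–B4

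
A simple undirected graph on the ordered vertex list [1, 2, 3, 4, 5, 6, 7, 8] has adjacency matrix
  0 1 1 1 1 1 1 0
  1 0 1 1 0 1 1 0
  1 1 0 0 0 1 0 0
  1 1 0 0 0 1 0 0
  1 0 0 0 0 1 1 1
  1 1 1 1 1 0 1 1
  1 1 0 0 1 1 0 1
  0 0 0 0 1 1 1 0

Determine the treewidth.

3

A width-3 tree decomposition is:
Bags: B1 = {1, 2, 6, 7}  B2 = {1, 5, 6, 7}  B3 = {1, 2, 4, 6}  B4 = {1, 2, 3, 6}  B5 = {5, 6, 7, 8}
Tree: B1–B2, B1–B3, B1–B4, B2–B5
Each bag holds 4 vertices, so the decomposition has width 3, which upper-bounds the treewidth. Conversely, {5, 6, 7, 8} is a clique of size 4, and the vertices of any clique must share a bag in every tree decomposition; so some bag has ≥ 4 vertices and tw(G) ≥ 3. Hence tw(G) = 3 exactly.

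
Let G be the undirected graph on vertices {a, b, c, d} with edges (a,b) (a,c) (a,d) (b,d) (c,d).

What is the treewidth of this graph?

A width-2 tree decomposition is:
Bags: B1 = {a, b, d}  B2 = {a, c, d}
Tree: B1–B2
Every bag has size at most 3, so the width is 3 − 1 = 2 and tw(G) ≤ 2. On the other hand G contains the 3-clique {a, c, d}. A clique must lie in a single bag of any decomposition, so no decomposition can have width below 2. Therefore the treewidth is 2.

2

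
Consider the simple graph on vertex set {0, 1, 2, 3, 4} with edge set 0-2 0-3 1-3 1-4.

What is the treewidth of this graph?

1

A width-1 tree decomposition is:
Bags: B1 = {0, 2}  B2 = {0, 3}  B3 = {1, 3}  B4 = {1, 4}
Tree: B1–B2, B2–B3, B3–B4
The largest bag has 2 vertices, giving width 1; this decomposition certifies tw(G) ≤ 1. Any graph with an edge has treewidth ≥ 1, and G has the edge 2–0. Therefore the treewidth is 1.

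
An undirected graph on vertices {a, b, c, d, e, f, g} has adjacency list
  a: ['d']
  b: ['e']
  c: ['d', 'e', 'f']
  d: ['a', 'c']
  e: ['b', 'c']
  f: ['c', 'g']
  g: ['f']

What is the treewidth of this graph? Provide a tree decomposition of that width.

Every bag has size at most 2, so the width is 2 − 1 = 1 and tw(G) ≤ 1. G has an edge, so its treewidth is at least 1. Combining the bounds, tw(G) = 1.

Treewidth 1.
One such decomposition:
Bags: B1 = {c, d}  B2 = {c, f}  B3 = {a, d}  B4 = {c, e}  B5 = {f, g}  B6 = {b, e}
Tree: B1–B2, B1–B3, B2–B4, B2–B5, B4–B6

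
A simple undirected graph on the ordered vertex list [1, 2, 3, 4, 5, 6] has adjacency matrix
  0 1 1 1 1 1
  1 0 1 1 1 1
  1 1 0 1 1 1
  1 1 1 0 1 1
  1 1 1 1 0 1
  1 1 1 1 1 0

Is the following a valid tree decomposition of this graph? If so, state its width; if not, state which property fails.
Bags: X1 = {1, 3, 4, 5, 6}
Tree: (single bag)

A tree decomposition must satisfy three properties: every vertex lies in some bag; for every edge, both endpoints lie together in some bag; and for every vertex, the bags containing it form a connected subtree. Here vertex 2 appears in no bag, so the decomposition is invalid.

No — vertex 2 appears in no bag.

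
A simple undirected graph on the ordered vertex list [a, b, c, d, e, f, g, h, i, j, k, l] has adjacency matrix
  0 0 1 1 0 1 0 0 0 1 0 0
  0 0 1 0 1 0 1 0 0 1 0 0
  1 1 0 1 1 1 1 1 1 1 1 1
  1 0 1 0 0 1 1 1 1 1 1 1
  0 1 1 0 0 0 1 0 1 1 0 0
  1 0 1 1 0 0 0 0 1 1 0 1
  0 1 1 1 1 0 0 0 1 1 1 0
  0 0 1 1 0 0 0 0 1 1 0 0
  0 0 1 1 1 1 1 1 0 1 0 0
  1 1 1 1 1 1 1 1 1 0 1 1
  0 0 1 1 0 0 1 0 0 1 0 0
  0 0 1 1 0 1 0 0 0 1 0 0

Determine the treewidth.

4

A width-4 tree decomposition is:
Bags: B1 = {c, d, f, j, l}  B2 = {c, d, f, i, j}  B3 = {c, d, g, i, j}  B4 = {c, e, g, i, j}  B5 = {c, d, g, j, k}  B6 = {c, d, h, i, j}  B7 = {a, c, d, f, j}  B8 = {b, c, e, g, j}
Tree: B1–B2, B2–B3, B3–B4, B3–B5, B3–B6, B2–B7, B4–B8
Every bag has size at most 5, so the width is 5 − 1 = 4 and tw(G) ≤ 4. Conversely, {c, d, g, j, k} is a clique of size 5, and the vertices of any clique must share a bag in every tree decomposition; so some bag has ≥ 5 vertices and tw(G) ≥ 4. Therefore the treewidth is 4.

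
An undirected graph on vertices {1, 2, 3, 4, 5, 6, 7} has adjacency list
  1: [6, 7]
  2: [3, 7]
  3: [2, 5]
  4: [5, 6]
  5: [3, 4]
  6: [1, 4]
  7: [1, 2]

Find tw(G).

2

A width-2 tree decomposition is:
Bags: B1 = {1, 2, 7}  B2 = {1, 2, 6}  B3 = {2, 4, 6}  B4 = {2, 4, 5}  B5 = {2, 3, 5}
Tree: B1–B2, B2–B3, B3–B4, B4–B5
Every bag has size at most 3, so the width is 3 − 1 = 2 and tw(G) ≤ 2. The edges 2–7–1–6–4–5–3–2 form a cycle, so G is not a tree and its treewidth is at least 2. Hence tw(G) = 2 exactly.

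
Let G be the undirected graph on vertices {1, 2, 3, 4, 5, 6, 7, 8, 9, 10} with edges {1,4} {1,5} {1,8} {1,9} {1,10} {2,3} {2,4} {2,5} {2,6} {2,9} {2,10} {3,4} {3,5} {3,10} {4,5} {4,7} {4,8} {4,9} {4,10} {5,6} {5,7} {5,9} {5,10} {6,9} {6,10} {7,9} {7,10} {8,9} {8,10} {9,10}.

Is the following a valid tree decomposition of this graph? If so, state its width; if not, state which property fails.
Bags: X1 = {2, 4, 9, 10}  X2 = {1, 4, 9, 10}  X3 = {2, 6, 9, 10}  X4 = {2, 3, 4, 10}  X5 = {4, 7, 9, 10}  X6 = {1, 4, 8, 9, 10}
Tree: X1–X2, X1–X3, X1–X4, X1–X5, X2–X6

No — vertex 5 appears in no bag.

A tree decomposition must satisfy three properties: every vertex lies in some bag; for every edge, both endpoints lie together in some bag; and for every vertex, the bags containing it form a connected subtree. Here vertex 5 appears in no bag, so the decomposition is invalid.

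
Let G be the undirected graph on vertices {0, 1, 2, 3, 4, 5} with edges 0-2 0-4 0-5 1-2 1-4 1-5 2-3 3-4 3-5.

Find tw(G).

3

A width-3 tree decomposition is:
Bags: B1 = {1, 2, 4, 5}  B2 = {2, 3, 4, 5}  B3 = {0, 2, 4, 5}
Tree: B1–B2, B2–B3
Every bag has size at most 4, so the width is 4 − 1 = 3 and tw(G) ≤ 3. For the lower bound: the 4 vertex sets {1,2}, {3,4}, {5}, {0} are disjoint, each induces a connected subgraph, and every pair is joined by at least one edge of G. Contracting each set to a single vertex therefore yields K_{4} as a minor, and since treewidth is minor-monotone, tw(G) ≥ tw(K_{4}) = 3. Hence tw(G) = 3 exactly.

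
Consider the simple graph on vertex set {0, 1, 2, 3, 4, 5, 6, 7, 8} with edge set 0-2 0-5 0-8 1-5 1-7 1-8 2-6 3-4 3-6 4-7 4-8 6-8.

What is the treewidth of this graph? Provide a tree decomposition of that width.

Treewidth 3.
One optimal decomposition is:
Bags: B1 = {0, 2, 5, 6}  B2 = {0, 5, 6, 8}  B3 = {1, 5, 6, 8}  B4 = {1, 3, 6, 8}  B5 = {1, 3, 4, 8}  B6 = {1, 3, 4, 7}
Tree: B1–B2, B2–B3, B3–B4, B4–B5, B5–B6

Every bag has size at most 4, so the width is 4 − 1 = 3 and tw(G) ≤ 3. For the lower bound: the 4 vertex sets {0,2,5}, {6}, {8}, {1,3,4,7} are disjoint, each induces a connected subgraph, and every pair is joined by at least one edge of G. Contracting each set to a single vertex therefore yields K_{4} as a minor, and since treewidth is minor-monotone, tw(G) ≥ tw(K_{4}) = 3. Therefore the treewidth is 3.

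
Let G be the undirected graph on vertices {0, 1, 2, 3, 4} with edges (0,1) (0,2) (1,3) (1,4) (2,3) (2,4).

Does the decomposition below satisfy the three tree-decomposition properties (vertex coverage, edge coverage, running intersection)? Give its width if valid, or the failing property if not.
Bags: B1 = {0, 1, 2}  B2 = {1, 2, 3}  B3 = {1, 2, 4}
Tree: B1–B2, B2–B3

Every vertex of G appears in some bag (union = {0, 1, 2, 3, 4}); every edge is covered by a bag; and for each vertex v the set of bags containing v is connected in the bag tree. The decomposition is therefore valid. The largest bag has 3 vertices, so the width is 2.

Yes; width 2.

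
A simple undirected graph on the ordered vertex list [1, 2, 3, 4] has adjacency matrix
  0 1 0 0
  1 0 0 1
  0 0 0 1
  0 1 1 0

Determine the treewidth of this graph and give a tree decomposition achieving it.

Treewidth 1.
One such decomposition:
Bags: B1 = {2, 4}  B2 = {1, 2}  B3 = {3, 4}
Tree: B1–B2, B1–B3

The largest bag has 2 vertices, giving width 1; this decomposition certifies tw(G) ≤ 1. Any graph with an edge has treewidth ≥ 1, and G has the edge 4–2. Combining the bounds, tw(G) = 1.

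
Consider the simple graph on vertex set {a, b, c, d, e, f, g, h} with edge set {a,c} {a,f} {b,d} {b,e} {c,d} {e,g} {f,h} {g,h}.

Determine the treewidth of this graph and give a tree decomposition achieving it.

Every bag has size at most 3, so the width is 3 − 1 = 2 and tw(G) ≤ 2. The edges c–d–b–e–g–h–f–a–c form a cycle, so G is not a tree and its treewidth is at least 2. Hence tw(G) = 2 exactly.

Treewidth 2.
One such decomposition:
Bags: B1 = {b, c, d}  B2 = {b, c, e}  B3 = {c, e, g}  B4 = {c, g, h}  B5 = {c, f, h}  B6 = {a, c, f}
Tree: B1–B2, B2–B3, B3–B4, B4–B5, B5–B6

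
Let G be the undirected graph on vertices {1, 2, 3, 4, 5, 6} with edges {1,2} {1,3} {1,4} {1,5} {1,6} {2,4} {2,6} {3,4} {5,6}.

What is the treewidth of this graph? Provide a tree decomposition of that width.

Each bag holds 3 vertices, so the decomposition has width 2, which upper-bounds the treewidth. For the lower bound, the 3 vertices {1, 2, 4} are pairwise adjacent, and any tree decomposition puts a clique entirely inside one bag — forcing width ≥ 2. Therefore the treewidth is 2.

Treewidth 2.
One such decomposition:
Bags: B1 = {1, 2, 6}  B2 = {1, 2, 4}  B3 = {1, 5, 6}  B4 = {1, 3, 4}
Tree: B1–B2, B1–B3, B2–B4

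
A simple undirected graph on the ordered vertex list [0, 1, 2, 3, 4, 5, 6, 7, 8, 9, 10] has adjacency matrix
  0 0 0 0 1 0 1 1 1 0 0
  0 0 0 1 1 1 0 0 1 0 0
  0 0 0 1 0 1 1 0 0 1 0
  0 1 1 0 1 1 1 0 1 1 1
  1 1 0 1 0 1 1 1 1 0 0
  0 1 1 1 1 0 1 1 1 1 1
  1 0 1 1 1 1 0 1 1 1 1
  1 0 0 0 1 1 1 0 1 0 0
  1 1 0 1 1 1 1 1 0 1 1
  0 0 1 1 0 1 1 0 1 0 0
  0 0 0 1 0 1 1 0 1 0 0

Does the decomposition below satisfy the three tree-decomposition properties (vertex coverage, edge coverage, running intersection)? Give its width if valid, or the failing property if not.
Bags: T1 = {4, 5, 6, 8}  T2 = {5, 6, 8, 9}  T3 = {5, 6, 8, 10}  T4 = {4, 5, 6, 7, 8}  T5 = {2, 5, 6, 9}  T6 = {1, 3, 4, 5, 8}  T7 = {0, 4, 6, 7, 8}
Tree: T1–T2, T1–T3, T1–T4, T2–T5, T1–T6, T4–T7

No — edge (3,6) lies in no bag.

A tree decomposition must satisfy three properties: every vertex lies in some bag; for every edge, both endpoints lie together in some bag; and for every vertex, the bags containing it form a connected subtree. Here edge (3,6) lies in no bag, so the decomposition is invalid.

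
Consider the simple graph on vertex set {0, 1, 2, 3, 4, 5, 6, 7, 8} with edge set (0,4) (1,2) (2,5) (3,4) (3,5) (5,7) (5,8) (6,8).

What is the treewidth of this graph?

1

A width-1 tree decomposition is:
Bags: B1 = {5, 8}  B2 = {6, 8}  B3 = {2, 5}  B4 = {1, 2}  B5 = {3, 5}  B6 = {3, 4}  B7 = {0, 4}  B8 = {5, 7}
Tree: B1–B2, B1–B3, B3–B4, B3–B5, B5–B6, B6–B7, B3–B8
The largest bag has 2 vertices, giving width 1; this decomposition certifies tw(G) ≤ 1. Since G has at least one edge (e.g. 8–5), it is not an edgeless graph, so tw(G) ≥ 1. Hence tw(G) = 1 exactly.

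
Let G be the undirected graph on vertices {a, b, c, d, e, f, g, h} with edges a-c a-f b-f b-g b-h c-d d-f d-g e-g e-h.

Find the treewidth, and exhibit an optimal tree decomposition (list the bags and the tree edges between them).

Treewidth 2.
One optimal decomposition is:
Bags: B1 = {b, e, h}  B2 = {b, e, g}  B3 = {b, f, g}  B4 = {d, f, g}  B5 = {a, d, f}  B6 = {a, c, d}
Tree: B1–B2, B2–B3, B3–B4, B4–B5, B5–B6

Every bag has size at most 3, so the width is 3 − 1 = 2 and tw(G) ≤ 2. The edges h–e–g–b–h form a cycle, so G is not a tree and its treewidth is at least 2. The upper and lower bounds meet at 2, so that is the treewidth.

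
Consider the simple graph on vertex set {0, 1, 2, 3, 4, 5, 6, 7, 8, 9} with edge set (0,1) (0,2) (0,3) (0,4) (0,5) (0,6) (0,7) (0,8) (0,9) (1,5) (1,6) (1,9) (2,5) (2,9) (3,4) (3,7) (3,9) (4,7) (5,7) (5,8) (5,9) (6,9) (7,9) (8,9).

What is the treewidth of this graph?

3

A width-3 tree decomposition is:
Bags: B1 = {0, 5, 8, 9}  B2 = {0, 2, 5, 9}  B3 = {0, 5, 7, 9}  B4 = {0, 3, 7, 9}  B5 = {0, 1, 5, 9}  B6 = {0, 1, 6, 9}  B7 = {0, 3, 4, 7}
Tree: B1–B2, B1–B3, B3–B4, B2–B5, B5–B6, B4–B7
The largest bag has 4 vertices, giving width 3; this decomposition certifies tw(G) ≤ 3. On the other hand G contains the 4-clique {0, 3, 7, 9}. A clique must lie in a single bag of any decomposition, so no decomposition can have width below 3. Therefore the treewidth is 3.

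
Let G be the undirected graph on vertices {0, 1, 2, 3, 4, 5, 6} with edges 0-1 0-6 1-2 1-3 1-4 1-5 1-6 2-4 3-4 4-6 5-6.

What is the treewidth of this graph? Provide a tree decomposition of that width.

Every bag has size at most 3, so the width is 3 − 1 = 2 and tw(G) ≤ 2. Conversely, {0, 1, 6} is a clique of size 3, and the vertices of any clique must share a bag in every tree decomposition; so some bag has ≥ 3 vertices and tw(G) ≥ 2. Therefore the treewidth is 2.

Treewidth 2.
One optimal decomposition is:
Bags: B1 = {1, 2, 4}  B2 = {1, 4, 6}  B3 = {1, 5, 6}  B4 = {1, 3, 4}  B5 = {0, 1, 6}
Tree: B1–B2, B2–B3, B1–B4, B2–B5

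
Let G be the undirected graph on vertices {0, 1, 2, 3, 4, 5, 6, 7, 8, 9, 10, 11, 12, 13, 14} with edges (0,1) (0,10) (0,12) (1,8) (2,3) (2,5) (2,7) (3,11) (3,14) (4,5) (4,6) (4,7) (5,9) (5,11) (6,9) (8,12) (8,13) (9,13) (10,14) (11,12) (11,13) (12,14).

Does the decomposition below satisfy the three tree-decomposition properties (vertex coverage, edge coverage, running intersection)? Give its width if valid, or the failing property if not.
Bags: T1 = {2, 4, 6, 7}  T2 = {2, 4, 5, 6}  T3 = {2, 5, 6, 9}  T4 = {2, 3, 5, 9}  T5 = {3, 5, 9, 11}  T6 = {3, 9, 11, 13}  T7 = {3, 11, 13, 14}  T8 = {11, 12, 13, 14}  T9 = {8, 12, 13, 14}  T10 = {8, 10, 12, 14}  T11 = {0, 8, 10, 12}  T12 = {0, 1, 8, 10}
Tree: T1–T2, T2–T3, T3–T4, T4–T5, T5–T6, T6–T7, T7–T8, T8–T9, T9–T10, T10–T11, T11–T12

Yes; width 3.

Every vertex of G appears in some bag (union = {0, 1, 2, 3, 4, 5, 6, 7, 8, 9, 10, 11, 12, 13, 14}); every edge is covered by a bag; and for each vertex v the set of bags containing v is connected in the bag tree. The decomposition is therefore valid. The largest bag has 4 vertices, so the width is 3.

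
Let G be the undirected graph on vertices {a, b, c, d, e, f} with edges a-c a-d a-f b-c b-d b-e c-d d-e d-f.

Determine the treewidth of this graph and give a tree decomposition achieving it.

Treewidth 2.
One optimal decomposition is:
Bags: B1 = {b, c, d}  B2 = {a, c, d}  B3 = {a, d, f}  B4 = {b, d, e}
Tree: B1–B2, B2–B3, B1–B4

The largest bag has 3 vertices, giving width 2; this decomposition certifies tw(G) ≤ 2. Conversely, {a, c, d} is a clique of size 3, and the vertices of any clique must share a bag in every tree decomposition; so some bag has ≥ 3 vertices and tw(G) ≥ 2. The upper and lower bounds meet at 2, so that is the treewidth.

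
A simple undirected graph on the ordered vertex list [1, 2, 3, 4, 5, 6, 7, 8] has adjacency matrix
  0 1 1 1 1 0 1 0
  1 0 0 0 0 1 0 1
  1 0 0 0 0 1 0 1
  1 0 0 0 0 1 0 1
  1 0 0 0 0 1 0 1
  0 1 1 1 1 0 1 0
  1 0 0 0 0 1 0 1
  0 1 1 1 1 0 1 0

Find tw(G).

3

A width-3 tree decomposition is:
Bags: B1 = {1, 2, 6, 8}  B2 = {1, 4, 6, 8}  B3 = {1, 3, 6, 8}  B4 = {1, 6, 7, 8}  B5 = {1, 5, 6, 8}
Tree: B1–B2, B2–B3, B3–B4, B4–B5
Each bag holds 4 vertices, so the decomposition has width 3, which upper-bounds the treewidth. For the lower bound: the 4 vertex sets {1,2}, {4,8}, {6}, {3} are disjoint, each induces a connected subgraph, and every pair is joined by at least one edge of G. Contracting each set to a single vertex therefore yields K_{4} as a minor, and since treewidth is minor-monotone, tw(G) ≥ tw(K_{4}) = 3. The upper and lower bounds meet at 3, so that is the treewidth.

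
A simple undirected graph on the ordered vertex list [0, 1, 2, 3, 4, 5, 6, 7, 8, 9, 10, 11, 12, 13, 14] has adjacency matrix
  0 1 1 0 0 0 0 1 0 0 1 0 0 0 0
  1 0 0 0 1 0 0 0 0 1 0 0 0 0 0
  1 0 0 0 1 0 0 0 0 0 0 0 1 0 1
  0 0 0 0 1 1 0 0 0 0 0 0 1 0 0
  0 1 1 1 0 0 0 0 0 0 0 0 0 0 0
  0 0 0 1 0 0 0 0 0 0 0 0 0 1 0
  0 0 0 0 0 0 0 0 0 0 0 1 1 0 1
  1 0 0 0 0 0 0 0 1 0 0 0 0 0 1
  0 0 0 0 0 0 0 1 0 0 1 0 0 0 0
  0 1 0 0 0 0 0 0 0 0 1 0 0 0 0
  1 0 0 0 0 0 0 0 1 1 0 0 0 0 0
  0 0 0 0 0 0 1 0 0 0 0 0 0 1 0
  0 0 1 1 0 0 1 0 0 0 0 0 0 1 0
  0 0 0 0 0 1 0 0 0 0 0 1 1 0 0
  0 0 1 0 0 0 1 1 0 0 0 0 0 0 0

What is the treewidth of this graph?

A width-3 tree decomposition is:
Bags: B1 = {1, 8, 9, 10}  B2 = {0, 1, 8, 10}  B3 = {0, 1, 7, 8}  B4 = {0, 1, 4, 7}  B5 = {0, 2, 4, 7}  B6 = {2, 4, 7, 14}  B7 = {2, 3, 4, 14}  B8 = {2, 3, 12, 14}  B9 = {3, 6, 12, 14}  B10 = {3, 5, 6, 12}  B11 = {5, 6, 12, 13}  B12 = {5, 6, 11, 13}
Tree: B1–B2, B2–B3, B3–B4, B4–B5, B5–B6, B6–B7, B7–B8, B8–B9, B9–B10, B10–B11, B11–B12
Every bag has size at most 4, so the width is 4 − 1 = 3 and tw(G) ≤ 3. For the lower bound: the 4 vertex sets {8,9,10}, {1}, {0}, {2,4,7,14} are disjoint, each induces a connected subgraph, and every pair is joined by at least one edge of G. Contracting each set to a single vertex therefore yields K_{4} as a minor, and since treewidth is minor-monotone, tw(G) ≥ tw(K_{4}) = 3. Combining the bounds, tw(G) = 3.

3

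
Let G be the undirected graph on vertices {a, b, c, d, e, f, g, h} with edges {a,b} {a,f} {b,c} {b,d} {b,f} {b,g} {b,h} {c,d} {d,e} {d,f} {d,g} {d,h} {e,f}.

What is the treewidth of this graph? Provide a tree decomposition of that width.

The largest bag has 3 vertices, giving width 2; this decomposition certifies tw(G) ≤ 2. For the lower bound, the 3 vertices {d, e, f} are pairwise adjacent, and any tree decomposition puts a clique entirely inside one bag — forcing width ≥ 2. Therefore the treewidth is 2.

Treewidth 2.
One such decomposition:
Bags: B1 = {b, d, h}  B2 = {b, d, f}  B3 = {b, d, g}  B4 = {d, e, f}  B5 = {b, c, d}  B6 = {a, b, f}
Tree: B1–B2, B1–B3, B2–B4, B3–B5, B2–B6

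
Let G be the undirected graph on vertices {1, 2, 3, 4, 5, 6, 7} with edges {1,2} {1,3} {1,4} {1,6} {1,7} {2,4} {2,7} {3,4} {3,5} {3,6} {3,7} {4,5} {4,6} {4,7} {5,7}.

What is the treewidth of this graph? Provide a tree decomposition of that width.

The largest bag has 4 vertices, giving width 3; this decomposition certifies tw(G) ≤ 3. Conversely, {1, 2, 4, 7} is a clique of size 4, and the vertices of any clique must share a bag in every tree decomposition; so some bag has ≥ 4 vertices and tw(G) ≥ 3. Hence tw(G) = 3 exactly.

Treewidth 3.
One such decomposition:
Bags: B1 = {1, 3, 4, 7}  B2 = {1, 3, 4, 6}  B3 = {1, 2, 4, 7}  B4 = {3, 4, 5, 7}
Tree: B1–B2, B1–B3, B1–B4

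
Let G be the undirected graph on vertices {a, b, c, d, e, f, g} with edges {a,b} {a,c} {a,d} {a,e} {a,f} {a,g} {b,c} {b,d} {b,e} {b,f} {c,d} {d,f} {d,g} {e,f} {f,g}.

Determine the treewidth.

A width-3 tree decomposition is:
Bags: B1 = {a, b, d, f}  B2 = {a, b, c, d}  B3 = {a, d, f, g}  B4 = {a, b, e, f}
Tree: B1–B2, B1–B3, B1–B4
Every bag has size at most 4, so the width is 4 − 1 = 3 and tw(G) ≤ 3. For the lower bound, the 4 vertices {a, b, c, d} are pairwise adjacent, and any tree decomposition puts a clique entirely inside one bag — forcing width ≥ 3. Hence tw(G) = 3 exactly.

3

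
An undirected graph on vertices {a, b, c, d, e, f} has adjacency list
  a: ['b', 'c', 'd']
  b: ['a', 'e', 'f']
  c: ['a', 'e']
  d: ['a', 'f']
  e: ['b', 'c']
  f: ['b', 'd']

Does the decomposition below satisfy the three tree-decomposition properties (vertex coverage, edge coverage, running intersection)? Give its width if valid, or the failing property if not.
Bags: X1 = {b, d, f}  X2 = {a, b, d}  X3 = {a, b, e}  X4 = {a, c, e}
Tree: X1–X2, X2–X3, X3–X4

Yes; width 2.

Vertex coverage: the bags together contain {a, b, c, d, e, f}, the full vertex set. Edge coverage: each edge of G has both endpoints in at least one bag. Running intersection: for every vertex, the bags containing it form a connected subtree. All three properties hold, so this is a valid tree decomposition of width max|bag| − 1 = 2, and hence tw(G) ≤ 2.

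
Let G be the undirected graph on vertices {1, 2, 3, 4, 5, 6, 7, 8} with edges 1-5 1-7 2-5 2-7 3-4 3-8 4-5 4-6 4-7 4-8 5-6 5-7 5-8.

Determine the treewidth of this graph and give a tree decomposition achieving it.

Treewidth 2.
One such decomposition:
Bags: B1 = {4, 5, 7}  B2 = {2, 5, 7}  B3 = {4, 5, 8}  B4 = {4, 5, 6}  B5 = {1, 5, 7}  B6 = {3, 4, 8}
Tree: B1–B2, B1–B3, B3–B4, B1–B5, B3–B6

The largest bag has 3 vertices, giving width 2; this decomposition certifies tw(G) ≤ 2. For the lower bound, the 3 vertices {3, 4, 8} are pairwise adjacent, and any tree decomposition puts a clique entirely inside one bag — forcing width ≥ 2. The upper and lower bounds meet at 2, so that is the treewidth.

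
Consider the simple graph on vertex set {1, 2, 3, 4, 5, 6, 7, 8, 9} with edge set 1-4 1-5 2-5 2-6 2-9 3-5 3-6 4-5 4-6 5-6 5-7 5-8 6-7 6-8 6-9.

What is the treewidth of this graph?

2

A width-2 tree decomposition is:
Bags: B1 = {4, 5, 6}  B2 = {1, 4, 5}  B3 = {2, 5, 6}  B4 = {2, 6, 9}  B5 = {3, 5, 6}  B6 = {5, 6, 8}  B7 = {5, 6, 7}
Tree: B1–B2, B1–B3, B3–B4, B1–B5, B5–B6, B5–B7
Each bag holds 3 vertices, so the decomposition has width 2, which upper-bounds the treewidth. Conversely, {2, 6, 9} is a clique of size 3, and the vertices of any clique must share a bag in every tree decomposition; so some bag has ≥ 3 vertices and tw(G) ≥ 2. Therefore the treewidth is 2.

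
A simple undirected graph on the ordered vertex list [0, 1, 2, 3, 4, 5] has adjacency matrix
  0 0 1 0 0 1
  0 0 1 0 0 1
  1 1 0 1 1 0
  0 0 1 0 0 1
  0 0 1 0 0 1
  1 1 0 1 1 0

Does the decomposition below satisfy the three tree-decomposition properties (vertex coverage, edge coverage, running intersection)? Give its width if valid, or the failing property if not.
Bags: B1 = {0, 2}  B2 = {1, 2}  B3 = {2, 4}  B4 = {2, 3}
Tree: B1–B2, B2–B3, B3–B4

No — vertex 5 appears in no bag.

A tree decomposition must satisfy three properties: every vertex lies in some bag; for every edge, both endpoints lie together in some bag; and for every vertex, the bags containing it form a connected subtree. Here vertex 5 appears in no bag, so the decomposition is invalid.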